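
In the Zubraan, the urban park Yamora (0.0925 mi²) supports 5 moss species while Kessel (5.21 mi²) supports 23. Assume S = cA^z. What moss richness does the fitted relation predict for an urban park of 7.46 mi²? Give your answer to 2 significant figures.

26

z = ln(23/5) / ln(5.21/0.0925) = 1.5261 / 4.0311 = 0.3786
c = 5 / 0.0925^0.3786 = 5 / 0.4061 = 12.31
S₃ = 12.31 × 7.46^0.3786 = 12.31 × 2.14 ≈ 26.35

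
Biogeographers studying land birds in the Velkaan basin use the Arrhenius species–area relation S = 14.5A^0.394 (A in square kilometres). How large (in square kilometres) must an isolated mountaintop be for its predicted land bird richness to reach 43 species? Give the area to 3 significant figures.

43 = 14.5 × A^0.394  ⇒  A^0.394 = 43/14.5 = 2.966
ln A = ln(2.966) / 0.394 = 1.0871 / 0.394 = 2.7590
A = e^2.7590 ≈ 15.78 square kilometres

15.8 square kilometres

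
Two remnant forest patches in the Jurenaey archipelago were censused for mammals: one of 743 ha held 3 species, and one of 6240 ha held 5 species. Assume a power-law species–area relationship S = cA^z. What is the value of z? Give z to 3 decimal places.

0.240

Taking logs: ln S = ln c + z ln A, so z = (ln S₂ − ln S₁)/(ln A₂ − ln A₁).
z = ln(5/3) / ln(6240/743) = ln(1.667) / ln(8.398) = 0.5108 / 2.1280 = 0.2400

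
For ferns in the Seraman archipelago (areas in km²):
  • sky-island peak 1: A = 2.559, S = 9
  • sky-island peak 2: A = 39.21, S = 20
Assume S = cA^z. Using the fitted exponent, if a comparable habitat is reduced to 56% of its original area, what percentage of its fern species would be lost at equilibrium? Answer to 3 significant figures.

z = ln(20/9) / ln(39.21/2.559) = 0.7985 / 2.7293 = 0.2926
S_new/S_old = (A_new/A_old)^z = 0.56^0.2926 = exp(0.2926 × -0.5798) = 0.844
Fraction lost = 1 − 0.844 = 0.156

15.6%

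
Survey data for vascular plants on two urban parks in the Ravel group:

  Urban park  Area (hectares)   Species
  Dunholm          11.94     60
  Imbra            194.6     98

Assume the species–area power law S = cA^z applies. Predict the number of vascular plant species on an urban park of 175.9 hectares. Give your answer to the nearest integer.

z = ln(98/60) / ln(194.6/11.94) = 0.4906 / 2.7911 = 0.1758
c = 60 / 11.94^0.1758 = 60 / 1.546 = 38.8
S₃ = 38.8 × 175.9^0.1758 = 38.8 × 2.481 ≈ 96.27

96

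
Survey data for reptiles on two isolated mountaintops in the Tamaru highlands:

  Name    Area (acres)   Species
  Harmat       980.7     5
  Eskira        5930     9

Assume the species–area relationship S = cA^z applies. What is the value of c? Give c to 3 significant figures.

z = ln(S₂/S₁) / ln(A₂/A₁) = ln(9/5) / ln(5930/980.7) = 0.5878 / 1.7995 = 0.3266
c = S₁ / A₁^z = 5 / 980.7^0.3266 = 5 / 9.487 = 0.527

0.527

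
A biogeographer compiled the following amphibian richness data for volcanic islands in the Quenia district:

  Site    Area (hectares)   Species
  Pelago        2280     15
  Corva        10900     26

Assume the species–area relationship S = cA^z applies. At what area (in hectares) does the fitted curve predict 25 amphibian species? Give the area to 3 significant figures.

z = ln(26/15) / ln(10900/2280) = 0.5500 / 1.5646 = 0.3516
c = 15 / 2280^0.3516 = 15 / 15.15 = 0.9899
A = (25/0.9899)^(1/0.3516) ⇒ ln A = ln(25.26)/0.3516 = 9.1850
A = e^9.1850 ≈ 9749 hectares

9750 hectares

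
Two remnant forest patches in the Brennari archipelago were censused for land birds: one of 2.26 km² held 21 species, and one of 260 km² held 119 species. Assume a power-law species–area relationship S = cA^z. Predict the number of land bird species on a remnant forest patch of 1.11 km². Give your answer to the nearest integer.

16

z = ln(119/21) / ln(260/2.26) = 1.7346 / 4.7453 = 0.3655
c = 21 / 2.26^0.3655 = 21 / 1.347 = 15.59
S₃ = 15.59 × 1.11^0.3655 = 15.59 × 1.039 ≈ 16.19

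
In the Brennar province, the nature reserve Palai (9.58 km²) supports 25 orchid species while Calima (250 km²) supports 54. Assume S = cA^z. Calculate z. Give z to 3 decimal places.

0.236

Taking logs: ln S = ln c + z ln A, so z = (ln S₂ − ln S₁)/(ln A₂ − ln A₁).
z = ln(54/25) / ln(250/9.58) = ln(2.16) / ln(26.1) = 0.7701 / 3.2618 = 0.2361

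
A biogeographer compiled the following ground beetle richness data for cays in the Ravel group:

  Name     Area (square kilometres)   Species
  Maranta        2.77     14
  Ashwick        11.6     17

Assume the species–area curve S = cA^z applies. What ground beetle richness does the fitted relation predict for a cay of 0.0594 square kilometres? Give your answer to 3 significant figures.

8.32

z = ln(17/14) / ln(11.6/2.77) = 0.1942 / 1.4322 = 0.1356
c = 14 / 2.77^0.1356 = 14 / 1.148 = 12.19
S₃ = 12.19 × 0.0594^0.1356 = 12.19 × 0.682 ≈ 8.316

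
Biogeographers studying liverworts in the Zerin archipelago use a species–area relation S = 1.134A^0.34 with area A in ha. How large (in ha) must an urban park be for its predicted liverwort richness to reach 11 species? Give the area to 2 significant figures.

800 ha

11 = 1.134 × A^0.34  ⇒  A^0.34 = 11/1.134 = 9.7
ln A = ln(9.7) / 0.34 = 2.2721 / 0.34 = 6.6828
A = e^6.6828 ≈ 798.5 ha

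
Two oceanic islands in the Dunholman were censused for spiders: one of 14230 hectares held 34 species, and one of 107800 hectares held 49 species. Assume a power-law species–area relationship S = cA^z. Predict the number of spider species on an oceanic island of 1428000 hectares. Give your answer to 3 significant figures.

78.1

z = ln(49/34) / ln(107800/14230) = 0.3655 / 2.0249 = 0.1805
c = 34 / 14230^0.1805 = 34 / 5.618 = 6.052
S₃ = 6.052 × 1428000^0.1805 = 6.052 × 12.91 ≈ 78.11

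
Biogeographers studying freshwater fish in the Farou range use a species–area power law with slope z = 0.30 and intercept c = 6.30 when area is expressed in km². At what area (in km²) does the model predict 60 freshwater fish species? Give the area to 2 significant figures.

1800 km²

60 = 6.3 × A^0.3  ⇒  A^0.3 = 60/6.3 = 9.524
ln A = ln(9.524) / 0.3 = 2.2538 / 0.3 = 7.5126
A = e^7.5126 ≈ 1831 km²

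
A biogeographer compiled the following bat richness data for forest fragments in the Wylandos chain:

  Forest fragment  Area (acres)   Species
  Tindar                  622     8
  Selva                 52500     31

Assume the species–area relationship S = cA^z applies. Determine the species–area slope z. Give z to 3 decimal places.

Taking logs: ln S = ln c + z ln A, so z = (ln S₂ − ln S₁)/(ln A₂ − ln A₁).
z = ln(31/8) / ln(52500/622) = ln(3.875) / ln(84.41) = 1.3545 / 4.4356 = 0.3054

0.305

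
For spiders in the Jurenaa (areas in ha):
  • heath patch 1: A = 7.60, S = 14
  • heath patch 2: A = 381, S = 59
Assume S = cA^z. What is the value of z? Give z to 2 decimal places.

0.37

Taking logs: ln S = ln c + z ln A, so z = (ln S₂ − ln S₁)/(ln A₂ − ln A₁).
z = ln(59/14) / ln(381/7.6) = ln(4.214) / ln(50.13) = 1.4385 / 3.9147 = 0.3675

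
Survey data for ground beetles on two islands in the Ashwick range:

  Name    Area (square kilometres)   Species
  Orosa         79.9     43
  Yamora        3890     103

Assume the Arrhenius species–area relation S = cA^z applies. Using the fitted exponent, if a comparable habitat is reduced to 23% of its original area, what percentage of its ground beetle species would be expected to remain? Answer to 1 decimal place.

z = ln(103/43) / ln(3890/79.9) = 0.8735 / 3.8854 = 0.2248
S_new/S_old = (A_new/A_old)^z = 0.23^0.2248 = exp(0.2248 × -1.4697) = 0.7186

71.9%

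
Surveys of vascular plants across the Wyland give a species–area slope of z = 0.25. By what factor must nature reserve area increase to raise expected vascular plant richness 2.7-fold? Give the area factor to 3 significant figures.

53.1

(A₂/A₁)^0.25 = 2.7, so A₂/A₁ = 2.7^(1/0.25) = 2.7^4
ln(A₂/A₁) = ln 2.7 / 0.25 = 0.9933 / 0.25 = 3.9730
A₂/A₁ = e^3.9730 ≈ 53.14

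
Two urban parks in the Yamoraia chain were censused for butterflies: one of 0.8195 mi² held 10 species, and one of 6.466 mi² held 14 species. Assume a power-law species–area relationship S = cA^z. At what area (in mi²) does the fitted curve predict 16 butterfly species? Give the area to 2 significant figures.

z = ln(14/10) / ln(6.466/0.8195) = 0.3365 / 2.0656 = 0.1629
c = 10 / 0.8195^0.1629 = 10 / 0.9681 = 10.33
A = (16/10.33)^(1/0.1629) ⇒ ln A = ln(1.549)/0.1629 = 2.6863
A = e^2.6863 ≈ 14.68 mi²

15 mi²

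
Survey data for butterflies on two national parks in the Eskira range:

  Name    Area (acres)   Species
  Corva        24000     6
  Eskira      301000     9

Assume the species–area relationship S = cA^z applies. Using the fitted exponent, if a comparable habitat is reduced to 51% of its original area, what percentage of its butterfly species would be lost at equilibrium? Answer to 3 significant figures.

z = ln(9/6) / ln(301000/24000) = 0.4055 / 2.5291 = 0.1603
S_new/S_old = (A_new/A_old)^z = 0.51^0.1603 = exp(0.1603 × -0.6733) = 0.8977
Fraction lost = 1 − 0.8977 = 0.1023

10.2%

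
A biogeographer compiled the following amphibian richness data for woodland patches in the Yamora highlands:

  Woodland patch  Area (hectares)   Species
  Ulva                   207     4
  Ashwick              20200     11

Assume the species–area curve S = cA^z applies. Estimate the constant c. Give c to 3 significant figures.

1.23

z = ln(S₂/S₁) / ln(A₂/A₁) = ln(11/4) / ln(20200/207) = 1.0116 / 4.5807 = 0.2208
c = S₁ / A₁^z = 4 / 207^0.2208 = 4 / 3.247 = 1.232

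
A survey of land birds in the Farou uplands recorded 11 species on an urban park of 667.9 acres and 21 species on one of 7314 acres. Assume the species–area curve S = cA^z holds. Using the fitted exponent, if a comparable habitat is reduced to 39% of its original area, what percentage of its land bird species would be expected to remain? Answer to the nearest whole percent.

78%

z = ln(21/11) / ln(7314/667.9) = 0.6466 / 2.3934 = 0.2702
S_new/S_old = (A_new/A_old)^z = 0.39^0.2702 = exp(0.2702 × -0.9416) = 0.7754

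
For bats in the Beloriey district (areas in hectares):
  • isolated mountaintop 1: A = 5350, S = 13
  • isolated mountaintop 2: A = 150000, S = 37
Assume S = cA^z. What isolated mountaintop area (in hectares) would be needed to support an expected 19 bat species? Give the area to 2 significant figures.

18000 hectares

z = ln(37/13) / ln(150000/5350) = 1.0460 / 3.3335 = 0.3138
c = 13 / 5350^0.3138 = 13 / 14.79 = 0.8792
A = (19/0.8792)^(1/0.3138) ⇒ ln A = ln(21.61)/0.3138 = 9.7943
A = e^9.7943 ≈ 17931 hectares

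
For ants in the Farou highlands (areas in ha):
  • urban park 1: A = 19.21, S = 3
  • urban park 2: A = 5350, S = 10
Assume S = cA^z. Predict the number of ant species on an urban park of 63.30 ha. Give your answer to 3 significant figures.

3.87

z = ln(10/3) / ln(5350/19.21) = 1.2040 / 5.6294 = 0.2139
c = 3 / 19.21^0.2139 = 3 / 1.882 = 1.594
S₃ = 1.594 × 63.3^0.2139 = 1.594 × 2.428 ≈ 3.872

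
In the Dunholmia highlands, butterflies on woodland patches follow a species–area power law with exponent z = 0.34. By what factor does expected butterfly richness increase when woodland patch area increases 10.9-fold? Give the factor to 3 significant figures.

2.25

S₂/S₁ = (A₂/A₁)^z = 10.9^0.34
ln(S₂/S₁) = 0.34 × ln 10.9 = 0.34 × 2.3888 = 0.8122
S₂/S₁ = e^0.8122 ≈ 2.253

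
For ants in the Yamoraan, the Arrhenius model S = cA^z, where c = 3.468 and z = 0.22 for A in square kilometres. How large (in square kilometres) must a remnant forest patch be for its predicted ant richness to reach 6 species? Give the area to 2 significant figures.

12 square kilometres

6 = 3.468 × A^0.22  ⇒  A^0.22 = 6/3.468 = 1.73
ln A = ln(1.73) / 0.22 = 0.5482 / 0.22 = 2.4917
A = e^2.4917 ≈ 12.08 square kilometres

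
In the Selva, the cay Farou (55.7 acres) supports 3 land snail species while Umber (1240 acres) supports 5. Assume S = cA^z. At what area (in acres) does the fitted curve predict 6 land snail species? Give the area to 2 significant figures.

z = ln(5/3) / ln(1240/55.7) = 0.5108 / 3.1029 = 0.1646
c = 3 / 55.7^0.1646 = 3 / 1.938 = 1.548
A = (6/1.548)^(1/0.1646) ⇒ ln A = ln(3.877)/0.1646 = 8.2303
A = e^8.2303 ≈ 3753 acres

3800 acres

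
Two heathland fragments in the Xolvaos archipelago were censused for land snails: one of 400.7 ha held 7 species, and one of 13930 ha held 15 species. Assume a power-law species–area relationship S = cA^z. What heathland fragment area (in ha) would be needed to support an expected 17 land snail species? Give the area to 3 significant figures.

z = ln(15/7) / ln(13930/400.7) = 0.7621 / 3.5486 = 0.2148
c = 7 / 400.7^0.2148 = 7 / 3.623 = 1.932
A = (17/1.932)^(1/0.2148) ⇒ ln A = ln(8.798)/0.2148 = 10.1246
A = e^10.1246 ≈ 24949 ha

24900 ha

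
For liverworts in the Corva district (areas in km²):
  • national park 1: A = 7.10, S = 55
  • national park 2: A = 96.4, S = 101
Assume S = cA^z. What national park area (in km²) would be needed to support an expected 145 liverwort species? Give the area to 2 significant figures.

460 km²

z = ln(101/55) / ln(96.4/7.1) = 0.6078 / 2.6084 = 0.2330
c = 55 / 7.1^0.2330 = 55 / 1.579 = 34.83
A = (145/34.83)^(1/0.2330) ⇒ ln A = ln(4.163)/0.2330 = 6.1204
A = e^6.1204 ≈ 455.1 km²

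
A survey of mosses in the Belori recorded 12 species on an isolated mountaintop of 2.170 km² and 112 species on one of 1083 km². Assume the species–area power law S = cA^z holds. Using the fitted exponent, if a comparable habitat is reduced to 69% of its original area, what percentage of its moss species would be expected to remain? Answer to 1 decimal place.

z = ln(112/12) / ln(1083/2.17) = 2.2336 / 6.2128 = 0.3595
S_new/S_old = (A_new/A_old)^z = 0.69^0.3595 = exp(0.3595 × -0.3711) = 0.8751

87.5%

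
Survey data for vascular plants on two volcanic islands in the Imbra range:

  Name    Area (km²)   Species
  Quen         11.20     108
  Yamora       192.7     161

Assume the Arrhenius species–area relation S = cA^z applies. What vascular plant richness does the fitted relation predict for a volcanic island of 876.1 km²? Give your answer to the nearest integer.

z = ln(161/108) / ln(192.7/11.2) = 0.3993 / 2.8452 = 0.1403
c = 108 / 11.2^0.1403 = 108 / 1.404 = 76.95
S₃ = 76.95 × 876.1^0.1403 = 76.95 × 2.588 ≈ 199.1

199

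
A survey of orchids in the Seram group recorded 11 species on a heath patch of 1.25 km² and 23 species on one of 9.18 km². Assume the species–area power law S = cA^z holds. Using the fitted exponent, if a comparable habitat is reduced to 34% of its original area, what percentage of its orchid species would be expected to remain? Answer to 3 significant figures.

67.1%

z = ln(23/11) / ln(9.18/1.25) = 0.7376 / 1.9939 = 0.3699
S_new/S_old = (A_new/A_old)^z = 0.34^0.3699 = exp(0.3699 × -1.0788) = 0.6709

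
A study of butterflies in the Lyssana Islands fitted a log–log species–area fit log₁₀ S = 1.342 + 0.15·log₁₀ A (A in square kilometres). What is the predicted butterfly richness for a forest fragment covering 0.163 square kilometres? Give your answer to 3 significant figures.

16.7

S = 21.98 × 0.163^0.15 = 21.98 × 0.7618 ≈ 16.74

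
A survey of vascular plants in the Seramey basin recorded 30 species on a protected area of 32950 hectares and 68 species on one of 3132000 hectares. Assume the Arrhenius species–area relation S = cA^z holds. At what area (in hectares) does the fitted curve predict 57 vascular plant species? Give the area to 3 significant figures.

1170000 hectares

z = ln(68/30) / ln(3132000/32950) = 0.8183 / 4.5544 = 0.1797
c = 30 / 32950^0.1797 = 30 / 6.482 = 4.628
A = (57/4.628)^(1/0.1797) ⇒ ln A = ln(12.32)/0.1797 = 13.9751
A = e^13.9751 ≈ 1173013 hectares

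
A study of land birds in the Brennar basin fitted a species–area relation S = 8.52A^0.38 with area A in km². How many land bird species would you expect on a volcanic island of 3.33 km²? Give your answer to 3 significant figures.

S = 8.52 × 3.33^0.38
ln S = ln 8.52 + 0.38 × ln 3.33 = 2.1424 + 0.38 × 1.2030 = 2.5995
S = e^2.5995 ≈ 13.46

13.5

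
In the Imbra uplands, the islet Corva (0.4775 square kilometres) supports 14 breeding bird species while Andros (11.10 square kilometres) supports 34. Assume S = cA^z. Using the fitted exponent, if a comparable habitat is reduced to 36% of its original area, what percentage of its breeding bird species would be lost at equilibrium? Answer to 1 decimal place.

z = ln(34/14) / ln(11.1/0.4775) = 0.8873 / 3.1461 = 0.2820
S_new/S_old = (A_new/A_old)^z = 0.36^0.2820 = exp(0.2820 × -1.0217) = 0.7497
Fraction lost = 1 − 0.7497 = 0.2503

25.0%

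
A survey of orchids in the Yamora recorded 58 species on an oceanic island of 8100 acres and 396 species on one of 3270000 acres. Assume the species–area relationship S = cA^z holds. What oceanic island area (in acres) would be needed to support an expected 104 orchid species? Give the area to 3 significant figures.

z = ln(396/58) / ln(3270000/8100) = 1.9210 / 6.0007 = 0.3201
c = 58 / 8100^0.3201 = 58 / 17.83 = 3.253
A = (104/3.253)^(1/0.3201) ⇒ ln A = ln(31.98)/0.3201 = 10.8237
A = e^10.8237 ≈ 50199 acres

50200 acres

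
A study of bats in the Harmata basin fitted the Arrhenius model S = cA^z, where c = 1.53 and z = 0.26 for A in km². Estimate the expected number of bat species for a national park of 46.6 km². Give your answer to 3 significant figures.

S = 1.53 × 46.6^0.26
ln S = ln 1.53 + 0.26 × ln 46.6 = 0.4253 + 0.26 × 3.8416 = 1.4241
S = e^1.4241 ≈ 4.154

4.15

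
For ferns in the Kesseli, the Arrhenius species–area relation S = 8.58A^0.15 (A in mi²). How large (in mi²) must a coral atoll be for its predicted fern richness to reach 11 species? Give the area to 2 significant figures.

5.2 mi²

11 = 8.58 × A^0.15  ⇒  A^0.15 = 11/8.58 = 1.282
ln A = ln(1.282) / 0.15 = 0.2485 / 0.15 = 1.6564
A = e^1.6564 ≈ 5.24 mi²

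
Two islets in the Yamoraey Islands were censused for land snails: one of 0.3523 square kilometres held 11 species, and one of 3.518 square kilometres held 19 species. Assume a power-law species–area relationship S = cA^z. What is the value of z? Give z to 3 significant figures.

0.238

Taking logs: ln S = ln c + z ln A, so z = (ln S₂ − ln S₁)/(ln A₂ − ln A₁).
z = ln(19/11) / ln(3.518/0.3523) = ln(1.727) / ln(9.986) = 0.5465 / 2.3012 = 0.2375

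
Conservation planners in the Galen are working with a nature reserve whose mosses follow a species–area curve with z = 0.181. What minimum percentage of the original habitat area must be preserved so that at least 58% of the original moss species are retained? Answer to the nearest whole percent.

Need (A_new/A_old)^0.181 = 0.58, so A_new/A_old = 0.58^(1/0.181) = 0.58^5.525
ln(A_new/A_old) = ln 0.58 / 0.181 = -0.5447 / 0.181 = -3.0095
A_new/A_old = e^-3.0095 ≈ 0.04931

5%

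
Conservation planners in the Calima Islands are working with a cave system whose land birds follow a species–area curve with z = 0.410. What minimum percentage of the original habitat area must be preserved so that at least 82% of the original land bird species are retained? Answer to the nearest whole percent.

Need (A_new/A_old)^0.41 = 0.82, so A_new/A_old = 0.82^(1/0.41) = 0.82^2.439
ln(A_new/A_old) = ln 0.82 / 0.41 = -0.1985 / 0.41 = -0.4840
A_new/A_old = e^-0.4840 ≈ 0.6163

62%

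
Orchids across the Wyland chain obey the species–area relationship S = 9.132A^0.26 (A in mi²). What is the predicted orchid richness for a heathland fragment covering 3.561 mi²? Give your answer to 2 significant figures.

13

S = 9.132 × 3.561^0.26
ln S = ln 9.132 + 0.26 × ln 3.561 = 2.2118 + 0.26 × 1.2700 = 2.5420
S = e^2.5420 ≈ 12.7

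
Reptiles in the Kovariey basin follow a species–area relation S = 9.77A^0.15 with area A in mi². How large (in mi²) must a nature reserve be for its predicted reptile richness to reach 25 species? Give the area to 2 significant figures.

530 mi²

25 = 9.77 × A^0.15  ⇒  A^0.15 = 25/9.77 = 2.559
ln A = ln(2.559) / 0.15 = 0.9396 / 0.15 = 6.2637
A = e^6.2637 ≈ 525.2 mi²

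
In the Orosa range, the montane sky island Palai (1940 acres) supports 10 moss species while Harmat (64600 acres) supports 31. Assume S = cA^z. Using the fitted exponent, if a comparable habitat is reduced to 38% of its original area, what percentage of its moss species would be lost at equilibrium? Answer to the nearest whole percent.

z = ln(31/10) / ln(64600/1940) = 1.1314 / 3.5055 = 0.3227
S_new/S_old = (A_new/A_old)^z = 0.38^0.3227 = exp(0.3227 × -0.9676) = 0.7318
Fraction lost = 1 − 0.7318 = 0.2682

27%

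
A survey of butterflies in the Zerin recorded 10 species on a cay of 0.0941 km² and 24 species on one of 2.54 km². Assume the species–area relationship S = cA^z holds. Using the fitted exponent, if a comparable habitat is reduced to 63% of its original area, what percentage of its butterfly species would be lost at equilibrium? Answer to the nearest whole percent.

12%

z = ln(24/10) / ln(2.54/0.0941) = 0.8755 / 3.2956 = 0.2657
S_new/S_old = (A_new/A_old)^z = 0.63^0.2657 = exp(0.2657 × -0.4620) = 0.8845
Fraction lost = 1 − 0.8845 = 0.1155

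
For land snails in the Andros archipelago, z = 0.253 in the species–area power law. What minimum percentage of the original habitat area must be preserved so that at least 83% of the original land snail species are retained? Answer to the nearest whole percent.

48%

Need (A_new/A_old)^0.253 = 0.83, so A_new/A_old = 0.83^(1/0.253) = 0.83^3.953
ln(A_new/A_old) = ln 0.83 / 0.253 = -0.1863 / 0.253 = -0.7365
A_new/A_old = e^-0.7365 ≈ 0.4788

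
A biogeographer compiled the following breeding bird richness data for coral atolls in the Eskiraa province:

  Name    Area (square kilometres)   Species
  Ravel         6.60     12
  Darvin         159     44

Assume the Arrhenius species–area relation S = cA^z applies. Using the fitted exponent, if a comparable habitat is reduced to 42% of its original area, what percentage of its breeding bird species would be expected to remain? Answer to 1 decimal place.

70.2%

z = ln(44/12) / ln(159/6.6) = 1.2993 / 3.1818 = 0.4083
S_new/S_old = (A_new/A_old)^z = 0.42^0.4083 = exp(0.4083 × -0.8675) = 0.7017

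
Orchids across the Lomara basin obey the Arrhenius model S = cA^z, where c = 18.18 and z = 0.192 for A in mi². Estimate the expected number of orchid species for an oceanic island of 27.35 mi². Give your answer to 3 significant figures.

S = 18.18 × 27.35^0.192 = 18.18 × 1.888 ≈ 34.32

34.3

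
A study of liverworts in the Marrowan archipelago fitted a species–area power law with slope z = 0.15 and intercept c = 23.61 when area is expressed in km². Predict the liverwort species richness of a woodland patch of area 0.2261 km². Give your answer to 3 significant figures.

18.9

S = 23.61 × 0.2261^0.15
ln S = ln 23.61 + 0.15 × ln 0.2261 = 3.1617 + 0.15 × -1.4868 = 2.9387
S = e^2.9387 ≈ 18.89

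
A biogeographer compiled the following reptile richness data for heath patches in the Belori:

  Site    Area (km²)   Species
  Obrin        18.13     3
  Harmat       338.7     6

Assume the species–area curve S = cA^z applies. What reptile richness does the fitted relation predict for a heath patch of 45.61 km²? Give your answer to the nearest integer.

4

z = ln(6/3) / ln(338.7/18.13) = 0.6931 / 2.9275 = 0.2368
c = 3 / 18.13^0.2368 = 3 / 1.986 = 1.511
S₃ = 1.511 × 45.61^0.2368 = 1.511 × 2.471 ≈ 3.732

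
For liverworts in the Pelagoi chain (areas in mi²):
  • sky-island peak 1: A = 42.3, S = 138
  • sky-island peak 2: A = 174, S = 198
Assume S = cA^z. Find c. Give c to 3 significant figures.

53.1

z = ln(S₂/S₁) / ln(A₂/A₁) = ln(198/138) / ln(174/42.3) = 0.3610 / 1.4143 = 0.2553
c = S₁ / A₁^z = 138 / 42.3^0.2553 = 138 / 2.601 = 53.06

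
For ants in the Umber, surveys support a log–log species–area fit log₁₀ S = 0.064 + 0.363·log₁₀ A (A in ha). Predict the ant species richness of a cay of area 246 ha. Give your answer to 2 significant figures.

S = 1.159 × 246^0.363 = 1.159 × 7.378 ≈ 8.549

8.5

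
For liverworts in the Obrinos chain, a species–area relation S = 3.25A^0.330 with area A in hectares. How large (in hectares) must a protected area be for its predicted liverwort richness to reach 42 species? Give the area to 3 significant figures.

2330 hectares

42 = 3.25 × A^0.33  ⇒  A^0.33 = 42/3.25 = 12.92
ln A = ln(12.92) / 0.33 = 2.5590 / 0.33 = 7.7546
A = e^7.7546 ≈ 2332 hectares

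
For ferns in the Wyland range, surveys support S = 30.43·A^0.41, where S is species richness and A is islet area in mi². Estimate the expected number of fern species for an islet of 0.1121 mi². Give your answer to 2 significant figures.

S = 30.43 × 0.1121^0.41
ln S = ln 30.43 + 0.41 × ln 0.1121 = 3.4154 + 0.41 × -2.1884 = 2.5182
S = e^2.5182 ≈ 12.41

12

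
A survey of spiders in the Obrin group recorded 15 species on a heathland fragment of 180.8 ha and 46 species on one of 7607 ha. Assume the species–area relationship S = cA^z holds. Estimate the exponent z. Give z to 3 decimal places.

0.300

Taking logs: ln S = ln c + z ln A, so z = (ln S₂ − ln S₁)/(ln A₂ − ln A₁).
z = ln(46/15) / ln(7607/180.8) = ln(3.067) / ln(42.07) = 1.1206 / 3.7394 = 0.2997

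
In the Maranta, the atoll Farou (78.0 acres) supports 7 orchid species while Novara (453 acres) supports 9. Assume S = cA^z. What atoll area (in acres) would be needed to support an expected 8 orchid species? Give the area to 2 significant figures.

z = ln(9/7) / ln(453/78) = 0.2513 / 1.7592 = 0.1429
c = 7 / 78^0.1429 = 7 / 1.863 = 3.757
A = (8/3.757)^(1/0.1429) ⇒ ln A = ln(2.13)/0.1429 = 5.2914
A = e^5.2914 ≈ 198.6 acres

200 acres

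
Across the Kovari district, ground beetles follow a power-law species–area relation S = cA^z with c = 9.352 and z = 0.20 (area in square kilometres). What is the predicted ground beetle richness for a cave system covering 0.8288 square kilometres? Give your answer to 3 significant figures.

S = 9.352 × 0.8288^0.2
ln S = ln 9.352 + 0.2 × ln 0.8288 = 2.2356 + 0.2 × -0.1878 = 2.1980
S = e^2.1980 ≈ 9.007

9.01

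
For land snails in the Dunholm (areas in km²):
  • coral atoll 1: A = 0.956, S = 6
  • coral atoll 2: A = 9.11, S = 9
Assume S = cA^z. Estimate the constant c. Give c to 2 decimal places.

6.05

z = ln(S₂/S₁) / ln(A₂/A₁) = ln(9/6) / ln(9.11/0.956) = 0.4055 / 2.2544 = 0.1799
c = S₁ / A₁^z = 6 / 0.956^0.1799 = 6 / 0.9919 = 6.049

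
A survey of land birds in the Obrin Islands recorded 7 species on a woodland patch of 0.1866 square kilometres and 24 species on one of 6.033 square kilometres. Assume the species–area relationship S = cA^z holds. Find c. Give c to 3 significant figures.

12.7

z = ln(S₂/S₁) / ln(A₂/A₁) = ln(24/7) / ln(6.033/0.1866) = 1.2321 / 3.4760 = 0.3545
c = S₁ / A₁^z = 7 / 0.1866^0.3545 = 7 / 0.5515 = 12.69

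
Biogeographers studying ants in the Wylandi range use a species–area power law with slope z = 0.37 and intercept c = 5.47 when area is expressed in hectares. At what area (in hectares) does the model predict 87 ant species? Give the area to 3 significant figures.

87 = 5.47 × A^0.37  ⇒  A^0.37 = 87/5.47 = 15.9
ln A = ln(15.9) / 0.37 = 2.7666 / 0.37 = 7.4774
A = e^7.4774 ≈ 1768 hectares

1770 hectares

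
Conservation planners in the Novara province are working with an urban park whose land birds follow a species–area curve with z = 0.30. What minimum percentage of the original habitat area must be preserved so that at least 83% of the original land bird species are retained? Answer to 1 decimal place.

Need (A_new/A_old)^0.3 = 0.83, so A_new/A_old = 0.83^(1/0.3) = 0.83^3.333
ln(A_new/A_old) = ln 0.83 / 0.3 = -0.1863 / 0.3 = -0.6211
A_new/A_old = e^-0.6211 ≈ 0.5374

53.7%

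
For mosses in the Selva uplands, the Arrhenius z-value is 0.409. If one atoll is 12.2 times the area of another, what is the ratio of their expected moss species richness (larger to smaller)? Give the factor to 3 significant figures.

2.78

S₂/S₁ = (A₂/A₁)^z = 12.2^0.409
ln(S₂/S₁) = 0.409 × ln 12.2 = 0.409 × 2.5014 = 1.0231
S₂/S₁ = e^1.0231 ≈ 2.782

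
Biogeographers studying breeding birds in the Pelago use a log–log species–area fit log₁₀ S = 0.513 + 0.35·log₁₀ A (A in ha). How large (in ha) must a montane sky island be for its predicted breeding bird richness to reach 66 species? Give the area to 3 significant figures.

5410 ha

66 = 3.258 × A^0.35  ⇒  A^0.35 = 66/3.258 = 20.26
ln A = ln(20.26) / 0.35 = 3.0084 / 0.35 = 8.5955
A = e^8.5955 ≈ 5407 ha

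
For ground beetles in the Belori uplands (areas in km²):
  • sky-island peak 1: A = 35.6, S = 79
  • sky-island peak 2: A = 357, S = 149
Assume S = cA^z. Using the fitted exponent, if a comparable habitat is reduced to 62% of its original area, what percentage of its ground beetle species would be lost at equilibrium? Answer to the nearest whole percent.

12%

z = ln(149/79) / ln(357/35.6) = 0.6345 / 2.3054 = 0.2752
S_new/S_old = (A_new/A_old)^z = 0.62^0.2752 = exp(0.2752 × -0.4780) = 0.8767
Fraction lost = 1 − 0.8767 = 0.1233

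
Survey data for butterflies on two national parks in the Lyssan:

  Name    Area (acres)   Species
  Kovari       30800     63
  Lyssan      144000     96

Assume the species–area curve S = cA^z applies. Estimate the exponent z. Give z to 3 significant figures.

0.273

Taking logs: ln S = ln c + z ln A, so z = (ln S₂ − ln S₁)/(ln A₂ − ln A₁).
z = ln(96/63) / ln(144000/30800) = ln(1.524) / ln(4.675) = 0.4212 / 1.5423 = 0.2731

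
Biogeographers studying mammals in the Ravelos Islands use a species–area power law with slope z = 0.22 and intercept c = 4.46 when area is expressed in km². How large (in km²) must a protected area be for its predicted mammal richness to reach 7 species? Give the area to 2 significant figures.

7.8 km²

7 = 4.46 × A^0.22  ⇒  A^0.22 = 7/4.46 = 1.57
ln A = ln(1.57) / 0.22 = 0.4508 / 0.22 = 2.0489
A = e^2.0489 ≈ 7.759 km²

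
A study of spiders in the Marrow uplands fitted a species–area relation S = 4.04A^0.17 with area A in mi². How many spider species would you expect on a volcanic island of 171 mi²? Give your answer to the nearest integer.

S = 4.04 × 171^0.17
ln S = ln 4.04 + 0.17 × ln 171 = 1.3962 + 0.17 × 5.1417 = 2.2703
S = e^2.2703 ≈ 9.683

10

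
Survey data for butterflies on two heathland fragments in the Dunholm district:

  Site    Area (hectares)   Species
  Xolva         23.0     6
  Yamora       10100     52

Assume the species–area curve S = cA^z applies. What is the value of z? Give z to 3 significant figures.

Taking logs: ln S = ln c + z ln A, so z = (ln S₂ − ln S₁)/(ln A₂ − ln A₁).
z = ln(52/6) / ln(10100/23) = ln(8.667) / ln(439.1) = 2.1595 / 6.0848 = 0.3549

0.355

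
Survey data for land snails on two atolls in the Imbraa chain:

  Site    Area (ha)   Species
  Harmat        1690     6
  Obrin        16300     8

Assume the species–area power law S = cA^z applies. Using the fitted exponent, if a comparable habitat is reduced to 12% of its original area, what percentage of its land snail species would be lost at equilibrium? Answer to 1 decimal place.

z = ln(8/6) / ln(16300/1690) = 0.2877 / 2.2664 = 0.1269
S_new/S_old = (A_new/A_old)^z = 0.12^0.1269 = exp(0.1269 × -2.1203) = 0.764
Fraction lost = 1 − 0.764 = 0.236

23.6%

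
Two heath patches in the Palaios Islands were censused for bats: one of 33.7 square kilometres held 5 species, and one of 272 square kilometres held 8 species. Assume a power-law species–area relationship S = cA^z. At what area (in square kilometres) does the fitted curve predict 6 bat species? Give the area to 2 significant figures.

z = ln(8/5) / ln(272/33.7) = 0.4700 / 2.0883 = 0.2251
c = 5 / 33.7^0.2251 = 5 / 2.207 = 2.265
A = (6/2.265)^(1/0.2251) ⇒ ln A = ln(2.648)/0.2251 = 4.3276
A = e^4.3276 ≈ 75.76 square kilometres

76 square kilometres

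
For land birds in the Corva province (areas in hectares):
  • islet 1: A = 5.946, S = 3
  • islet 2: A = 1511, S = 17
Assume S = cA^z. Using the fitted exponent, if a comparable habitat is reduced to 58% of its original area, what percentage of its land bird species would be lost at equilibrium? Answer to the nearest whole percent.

16%

z = ln(17/3) / ln(1511/5.946) = 1.7346 / 5.5378 = 0.3132
S_new/S_old = (A_new/A_old)^z = 0.58^0.3132 = exp(0.3132 × -0.5447) = 0.8431
Fraction lost = 1 − 0.8431 = 0.1569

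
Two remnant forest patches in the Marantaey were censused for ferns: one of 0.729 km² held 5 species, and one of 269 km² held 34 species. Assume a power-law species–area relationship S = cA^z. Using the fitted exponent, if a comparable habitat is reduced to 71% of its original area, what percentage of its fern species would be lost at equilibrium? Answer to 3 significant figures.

z = ln(34/5) / ln(269/0.729) = 1.9169 / 5.9108 = 0.3243
S_new/S_old = (A_new/A_old)^z = 0.71^0.3243 = exp(0.3243 × -0.3425) = 0.8949
Fraction lost = 1 − 0.8949 = 0.1051

10.5%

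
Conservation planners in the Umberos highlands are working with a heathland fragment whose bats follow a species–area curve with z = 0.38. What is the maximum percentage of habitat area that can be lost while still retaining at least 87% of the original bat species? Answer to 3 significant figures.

30.7%

Need (A_new/A_old)^0.38 = 0.87, so A_new/A_old = 0.87^(1/0.38) = 0.87^2.632
ln(A_new/A_old) = ln 0.87 / 0.38 = -0.1393 / 0.38 = -0.3665
A_new/A_old = e^-0.3665 ≈ 0.6932
Fraction that can be lost = 1 − 0.6932 = 0.3068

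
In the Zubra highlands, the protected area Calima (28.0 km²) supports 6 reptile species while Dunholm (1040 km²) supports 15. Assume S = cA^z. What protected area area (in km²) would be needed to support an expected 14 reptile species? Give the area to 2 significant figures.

z = ln(15/6) / ln(1040/28) = 0.9163 / 3.6148 = 0.2535
c = 6 / 28^0.2535 = 6 / 2.327 = 2.578
A = (14/2.578)^(1/0.2535) ⇒ ln A = ln(5.43)/0.2535 = 6.6748
A = e^6.6748 ≈ 792.2 km²

790 km²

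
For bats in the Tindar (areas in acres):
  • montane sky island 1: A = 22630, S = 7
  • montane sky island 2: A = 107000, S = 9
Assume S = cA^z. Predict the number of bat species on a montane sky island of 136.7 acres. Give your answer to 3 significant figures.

3.06

z = ln(9/7) / ln(107000/22630) = 0.2513 / 1.5536 = 0.1618
c = 7 / 22630^0.1618 = 7 / 5.063 = 1.382
S₃ = 1.382 × 136.7^0.1618 = 1.382 × 2.216 ≈ 3.063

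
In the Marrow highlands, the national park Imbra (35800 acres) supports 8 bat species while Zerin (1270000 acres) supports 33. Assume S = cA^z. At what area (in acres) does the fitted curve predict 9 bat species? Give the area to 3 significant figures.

z = ln(33/8) / ln(1270000/35800) = 1.4171 / 3.5688 = 0.3971
c = 8 / 35800^0.3971 = 8 / 64.3 = 0.1244
A = (9/0.1244)^(1/0.3971) ⇒ ln A = ln(72.34)/0.3971 = 10.7823
A = e^10.7823 ≈ 48162 acres

48200 acres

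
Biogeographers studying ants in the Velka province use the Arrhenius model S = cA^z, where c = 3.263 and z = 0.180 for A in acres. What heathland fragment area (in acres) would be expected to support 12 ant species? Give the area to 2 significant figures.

12 = 3.263 × A^0.18  ⇒  A^0.18 = 12/3.263 = 3.678
ln A = ln(3.678) / 0.18 = 1.3023 / 0.18 = 7.2348
A = e^7.2348 ≈ 1387 acres

1400 acres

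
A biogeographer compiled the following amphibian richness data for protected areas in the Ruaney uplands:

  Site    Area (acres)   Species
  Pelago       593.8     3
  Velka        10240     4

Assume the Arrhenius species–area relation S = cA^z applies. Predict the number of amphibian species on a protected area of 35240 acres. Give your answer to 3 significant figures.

4.53

z = ln(4/3) / ln(10240/593.8) = 0.2877 / 2.8475 = 0.1010
c = 3 / 593.8^0.1010 = 3 / 1.906 = 1.574
S₃ = 1.574 × 35240^0.1010 = 1.574 × 2.88 ≈ 4.532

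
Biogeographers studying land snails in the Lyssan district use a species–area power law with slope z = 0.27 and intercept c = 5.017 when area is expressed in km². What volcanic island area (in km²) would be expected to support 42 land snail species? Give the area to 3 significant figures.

2620 km²

42 = 5.017 × A^0.27  ⇒  A^0.27 = 42/5.017 = 8.372
ln A = ln(8.372) / 0.27 = 2.1248 / 0.27 = 7.8698
A = e^7.8698 ≈ 2617 km²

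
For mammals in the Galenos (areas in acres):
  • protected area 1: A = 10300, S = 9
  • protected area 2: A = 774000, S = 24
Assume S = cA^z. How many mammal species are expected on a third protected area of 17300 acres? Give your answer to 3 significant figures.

z = ln(24/9) / ln(774000/10300) = 0.9808 / 4.3194 = 0.2271
c = 9 / 10300^0.2271 = 9 / 8.151 = 1.104
S₃ = 1.104 × 17300^0.2271 = 1.104 × 9.17 ≈ 10.12

10.1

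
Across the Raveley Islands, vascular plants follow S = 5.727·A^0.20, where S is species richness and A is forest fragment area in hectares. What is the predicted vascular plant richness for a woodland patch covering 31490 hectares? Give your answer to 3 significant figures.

45.5

S = 5.727 × 31490^0.2
ln S = ln 5.727 + 0.2 × ln 31490 = 1.7452 + 0.2 × 10.3574 = 3.8167
S = e^3.8167 ≈ 45.45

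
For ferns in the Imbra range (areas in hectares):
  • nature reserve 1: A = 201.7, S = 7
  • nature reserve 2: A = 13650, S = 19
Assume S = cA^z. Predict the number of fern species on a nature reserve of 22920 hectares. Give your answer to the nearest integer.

z = ln(19/7) / ln(13650/201.7) = 0.9985 / 4.2147 = 0.2369
c = 7 / 201.7^0.2369 = 7 / 3.516 = 1.991
S₃ = 1.991 × 22920^0.2369 = 1.991 × 10.79 ≈ 21.48

21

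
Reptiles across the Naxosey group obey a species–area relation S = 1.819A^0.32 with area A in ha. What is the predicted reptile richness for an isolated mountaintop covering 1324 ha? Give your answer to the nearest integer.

18

S = 1.819 × 1324^0.32
ln S = ln 1.819 + 0.32 × ln 1324 = 0.5983 + 0.32 × 7.1884 = 2.8986
S = e^2.8986 ≈ 18.15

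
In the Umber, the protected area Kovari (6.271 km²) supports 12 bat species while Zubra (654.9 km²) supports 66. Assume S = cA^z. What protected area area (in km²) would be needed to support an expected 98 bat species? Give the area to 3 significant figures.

1920 km²

z = ln(66/12) / ln(654.9/6.271) = 1.7047 / 4.6485 = 0.3667
c = 12 / 6.271^0.3667 = 12 / 1.961 = 6.12
A = (98/6.12)^(1/0.3667) ⇒ ln A = ln(16.01)/0.3667 = 7.5624
A = e^7.5624 ≈ 1925 km²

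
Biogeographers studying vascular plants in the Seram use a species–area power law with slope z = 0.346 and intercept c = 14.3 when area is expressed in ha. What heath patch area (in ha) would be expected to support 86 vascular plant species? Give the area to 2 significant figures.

180 ha

86 = 14.3 × A^0.346  ⇒  A^0.346 = 86/14.3 = 6.014
ln A = ln(6.014) / 0.346 = 1.7941 / 0.346 = 5.1852
A = e^5.1852 ≈ 178.6 ha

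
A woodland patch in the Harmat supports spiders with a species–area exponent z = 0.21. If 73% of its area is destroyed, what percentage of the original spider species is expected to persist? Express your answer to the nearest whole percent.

76%

S_new/S_old = (A_new/A_old)^z = 0.27^0.21
= exp(0.21 × ln 0.27) = exp(0.21 × -1.3093) = exp(-0.2750) ≈ 0.7596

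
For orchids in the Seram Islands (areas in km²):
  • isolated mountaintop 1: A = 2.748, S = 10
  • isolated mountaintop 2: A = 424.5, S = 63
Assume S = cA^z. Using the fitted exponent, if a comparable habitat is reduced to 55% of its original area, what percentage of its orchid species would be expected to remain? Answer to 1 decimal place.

z = ln(63/10) / ln(424.5/2.748) = 1.8405 / 5.0400 = 0.3652
S_new/S_old = (A_new/A_old)^z = 0.55^0.3652 = exp(0.3652 × -0.5978) = 0.8039

80.4%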